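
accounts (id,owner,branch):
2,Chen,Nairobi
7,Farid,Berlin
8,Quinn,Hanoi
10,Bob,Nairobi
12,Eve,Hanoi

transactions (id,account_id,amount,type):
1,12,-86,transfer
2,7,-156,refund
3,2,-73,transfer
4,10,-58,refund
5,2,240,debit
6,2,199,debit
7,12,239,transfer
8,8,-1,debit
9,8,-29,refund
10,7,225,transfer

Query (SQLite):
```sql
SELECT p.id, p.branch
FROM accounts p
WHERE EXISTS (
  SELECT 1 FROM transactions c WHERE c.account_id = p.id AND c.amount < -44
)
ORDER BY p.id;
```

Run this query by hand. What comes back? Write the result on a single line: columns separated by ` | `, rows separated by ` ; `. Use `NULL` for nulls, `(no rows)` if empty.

2 | Nairobi ; 7 | Berlin ; 10 | Nairobi ; 12 | Hanoi

For each accounts row, check whether any transactions with matching account_id has amount < -44.
Keep rows where that is true.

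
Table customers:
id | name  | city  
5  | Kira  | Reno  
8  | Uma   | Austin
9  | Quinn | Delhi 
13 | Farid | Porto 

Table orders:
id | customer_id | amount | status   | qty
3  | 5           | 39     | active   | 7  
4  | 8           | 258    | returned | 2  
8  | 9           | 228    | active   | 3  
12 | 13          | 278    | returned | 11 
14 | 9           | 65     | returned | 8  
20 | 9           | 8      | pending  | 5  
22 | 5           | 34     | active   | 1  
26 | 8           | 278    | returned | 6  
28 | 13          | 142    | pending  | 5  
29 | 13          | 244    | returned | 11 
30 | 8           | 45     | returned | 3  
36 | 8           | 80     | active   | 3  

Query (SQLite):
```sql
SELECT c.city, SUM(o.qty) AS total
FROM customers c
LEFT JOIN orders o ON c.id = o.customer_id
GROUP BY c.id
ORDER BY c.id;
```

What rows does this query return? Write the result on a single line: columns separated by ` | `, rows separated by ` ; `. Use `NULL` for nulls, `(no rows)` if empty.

Reno | 8 ; Austin | 14 ; Delhi | 16 ; Porto | 27

LEFT JOIN keeps every customers row; unmatched ones get NULL for orders columns.
Group by customers.id and compute SUM(o.qty). SUM over an all-NULL group is NULL.
  5: ids {3, 22} → SUM(o.qty)=8
  8: ids {4, 26, 30, 36} → SUM(o.qty)=14
  9: ids {8, 14, 20} → SUM(o.qty)=16
  13: ids {12, 28, 29} → SUM(o.qty)=27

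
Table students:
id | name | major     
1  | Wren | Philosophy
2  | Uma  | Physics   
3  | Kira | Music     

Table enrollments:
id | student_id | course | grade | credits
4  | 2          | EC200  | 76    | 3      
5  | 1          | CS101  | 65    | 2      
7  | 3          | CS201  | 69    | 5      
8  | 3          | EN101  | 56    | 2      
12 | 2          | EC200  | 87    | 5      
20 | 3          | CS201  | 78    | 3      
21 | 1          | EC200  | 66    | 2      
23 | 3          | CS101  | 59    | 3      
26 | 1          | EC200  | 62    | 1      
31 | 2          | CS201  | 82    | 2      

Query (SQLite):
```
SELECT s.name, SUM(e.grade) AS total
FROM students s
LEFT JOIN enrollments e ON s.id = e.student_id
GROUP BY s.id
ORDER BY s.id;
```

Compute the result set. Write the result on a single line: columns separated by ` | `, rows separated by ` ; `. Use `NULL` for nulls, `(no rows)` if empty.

LEFT JOIN keeps every students row; unmatched ones get NULL for enrollments columns.
Group by students.id and compute SUM(e.grade). SUM over an all-NULL group is NULL.
  1: ids {5, 21, 26} → SUM(e.grade)=193
  2: ids {4, 12, 31} → SUM(e.grade)=245
  3: ids {7, 8, 20, 23} → SUM(e.grade)=262

Wren | 193 ; Uma | 245 ; Kira | 262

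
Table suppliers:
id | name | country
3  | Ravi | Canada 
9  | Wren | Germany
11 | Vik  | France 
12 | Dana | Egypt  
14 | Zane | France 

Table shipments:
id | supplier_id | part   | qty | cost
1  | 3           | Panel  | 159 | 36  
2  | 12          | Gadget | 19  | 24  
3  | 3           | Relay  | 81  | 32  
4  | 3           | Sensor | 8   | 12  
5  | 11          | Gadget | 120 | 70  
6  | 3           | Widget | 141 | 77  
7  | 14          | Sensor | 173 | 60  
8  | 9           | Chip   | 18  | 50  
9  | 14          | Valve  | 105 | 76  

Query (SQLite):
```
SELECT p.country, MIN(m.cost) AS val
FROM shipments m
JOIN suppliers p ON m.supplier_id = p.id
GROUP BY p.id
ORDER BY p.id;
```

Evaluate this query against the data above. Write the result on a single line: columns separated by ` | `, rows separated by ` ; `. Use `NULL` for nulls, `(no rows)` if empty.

Canada | 12 ; Germany | 50 ; France | 70 ; Egypt | 24 ; France | 60

Join each shipments row to its suppliers via supplier_id.
Group joined rows by suppliers.id; compute MIN(m.cost) per group.
  3: ids {1, 3, 4, 6} → MIN(m.cost)=12
  9: ids {8} → MIN(m.cost)=50
  11: ids {5} → MIN(m.cost)=70
  12: ids {2} → MIN(m.cost)=24
  14: ids {7, 9} → MIN(m.cost)=60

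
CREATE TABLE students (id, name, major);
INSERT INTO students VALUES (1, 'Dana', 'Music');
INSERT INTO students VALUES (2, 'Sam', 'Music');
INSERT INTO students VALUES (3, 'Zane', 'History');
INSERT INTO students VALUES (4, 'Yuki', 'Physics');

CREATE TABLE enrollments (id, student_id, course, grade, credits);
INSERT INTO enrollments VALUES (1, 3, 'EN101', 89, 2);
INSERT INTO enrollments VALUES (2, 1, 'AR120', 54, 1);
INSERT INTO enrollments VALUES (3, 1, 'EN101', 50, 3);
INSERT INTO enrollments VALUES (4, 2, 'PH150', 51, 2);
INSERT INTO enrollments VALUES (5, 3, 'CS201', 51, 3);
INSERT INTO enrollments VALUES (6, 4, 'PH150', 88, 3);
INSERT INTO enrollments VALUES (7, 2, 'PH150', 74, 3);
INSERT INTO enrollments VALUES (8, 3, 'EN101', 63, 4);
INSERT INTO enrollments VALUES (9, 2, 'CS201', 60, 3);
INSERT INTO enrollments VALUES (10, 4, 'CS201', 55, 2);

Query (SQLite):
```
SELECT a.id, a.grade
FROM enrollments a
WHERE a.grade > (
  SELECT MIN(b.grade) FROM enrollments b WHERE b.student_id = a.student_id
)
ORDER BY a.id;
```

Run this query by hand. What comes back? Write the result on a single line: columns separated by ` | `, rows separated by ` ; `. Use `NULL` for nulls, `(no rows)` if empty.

For each enrollments row a, compute MIN(grade) over rows sharing a.student_id.
Keep row a if a.grade > that per-group MIN.
  student_id=1: MIN(grade) = 50
  student_id=2: MIN(grade) = 51
  student_id=3: MIN(grade) = 51
  student_id=4: MIN(grade) = 55

1 | 89 ; 2 | 54 ; 6 | 88 ; 7 | 74 ; 8 | 63 ; 9 | 60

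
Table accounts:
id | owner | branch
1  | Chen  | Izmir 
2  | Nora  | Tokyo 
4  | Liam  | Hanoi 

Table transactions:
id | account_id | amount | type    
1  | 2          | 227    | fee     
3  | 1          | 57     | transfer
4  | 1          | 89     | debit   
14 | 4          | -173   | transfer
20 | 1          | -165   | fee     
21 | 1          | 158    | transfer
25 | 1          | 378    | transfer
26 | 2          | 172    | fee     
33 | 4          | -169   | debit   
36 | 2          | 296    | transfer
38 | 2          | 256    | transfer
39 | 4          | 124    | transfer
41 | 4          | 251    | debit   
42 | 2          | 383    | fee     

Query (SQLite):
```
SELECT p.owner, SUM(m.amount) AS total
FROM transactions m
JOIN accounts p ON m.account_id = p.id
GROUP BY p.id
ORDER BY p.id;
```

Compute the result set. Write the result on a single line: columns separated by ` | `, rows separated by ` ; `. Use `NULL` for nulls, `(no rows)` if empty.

Chen | 517 ; Nora | 1334 ; Liam | 33

Join each transactions row to its accounts via account_id.
Group joined rows by accounts.id; compute SUM(m.amount) per group.
  1: ids {3, 4, 20, 21, 25} → SUM(m.amount)=517
  2: ids {1, 26, 36, 38, 42} → SUM(m.amount)=1334
  4: ids {14, 33, 39, 41} → SUM(m.amount)=33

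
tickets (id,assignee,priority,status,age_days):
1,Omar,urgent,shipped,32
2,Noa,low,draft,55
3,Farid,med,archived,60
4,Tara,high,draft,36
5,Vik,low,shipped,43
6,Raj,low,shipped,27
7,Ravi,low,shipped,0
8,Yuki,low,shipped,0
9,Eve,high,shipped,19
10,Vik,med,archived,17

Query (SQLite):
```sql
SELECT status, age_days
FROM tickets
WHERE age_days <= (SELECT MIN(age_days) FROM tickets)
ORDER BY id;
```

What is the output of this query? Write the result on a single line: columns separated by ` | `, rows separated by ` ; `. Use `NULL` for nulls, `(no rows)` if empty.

Scalar subquery: MIN(age_days) over all tickets rows = 0.
Keep rows where age_days <= that value.

shipped | 0 ; shipped | 0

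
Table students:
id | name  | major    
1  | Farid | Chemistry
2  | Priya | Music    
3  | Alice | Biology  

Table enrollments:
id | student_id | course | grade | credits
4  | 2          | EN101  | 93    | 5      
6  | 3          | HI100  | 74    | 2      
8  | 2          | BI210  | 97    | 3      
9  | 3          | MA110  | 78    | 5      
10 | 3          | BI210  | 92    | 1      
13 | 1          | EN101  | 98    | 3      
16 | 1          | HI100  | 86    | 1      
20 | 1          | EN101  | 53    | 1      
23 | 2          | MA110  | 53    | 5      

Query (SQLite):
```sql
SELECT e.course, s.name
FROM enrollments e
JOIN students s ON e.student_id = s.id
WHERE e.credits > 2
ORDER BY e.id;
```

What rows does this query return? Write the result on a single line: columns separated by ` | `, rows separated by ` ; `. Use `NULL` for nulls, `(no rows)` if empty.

EN101 | Priya ; BI210 | Priya ; MA110 | Alice ; EN101 | Farid ; MA110 | Priya

Each enrollments row matches the students row where student_id = students.id.
Then keep rows with e.credits > 2.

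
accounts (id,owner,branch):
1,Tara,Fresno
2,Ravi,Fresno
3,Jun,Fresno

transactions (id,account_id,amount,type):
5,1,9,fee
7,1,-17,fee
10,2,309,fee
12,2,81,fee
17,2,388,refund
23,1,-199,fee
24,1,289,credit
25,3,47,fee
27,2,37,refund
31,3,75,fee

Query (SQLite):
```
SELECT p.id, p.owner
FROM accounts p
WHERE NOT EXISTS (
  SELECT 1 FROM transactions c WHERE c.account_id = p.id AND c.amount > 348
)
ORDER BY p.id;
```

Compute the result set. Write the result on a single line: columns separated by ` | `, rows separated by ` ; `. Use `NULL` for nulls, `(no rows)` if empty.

1 | Tara ; 3 | Jun

For each accounts row, check whether any transactions with matching account_id has amount > 348.
Keep rows where that is false.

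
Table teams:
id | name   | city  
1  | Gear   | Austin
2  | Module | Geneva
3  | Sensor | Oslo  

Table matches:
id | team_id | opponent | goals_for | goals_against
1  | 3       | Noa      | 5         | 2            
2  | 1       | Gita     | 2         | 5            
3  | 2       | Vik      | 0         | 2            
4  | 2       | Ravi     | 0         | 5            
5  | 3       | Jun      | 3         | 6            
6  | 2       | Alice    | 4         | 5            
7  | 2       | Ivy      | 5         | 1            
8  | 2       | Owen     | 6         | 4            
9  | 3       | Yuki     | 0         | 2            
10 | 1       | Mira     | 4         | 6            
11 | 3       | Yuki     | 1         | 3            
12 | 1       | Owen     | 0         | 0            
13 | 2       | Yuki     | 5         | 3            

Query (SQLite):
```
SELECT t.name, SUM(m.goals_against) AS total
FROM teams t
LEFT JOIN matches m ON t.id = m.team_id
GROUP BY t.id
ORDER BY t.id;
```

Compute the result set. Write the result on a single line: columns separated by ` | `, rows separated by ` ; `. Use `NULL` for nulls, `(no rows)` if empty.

LEFT JOIN keeps every teams row; unmatched ones get NULL for matches columns.
Group by teams.id and compute SUM(m.goals_against). SUM over an all-NULL group is NULL.
  1: ids {2, 10, 12} → SUM(m.goals_against)=11
  2: ids {3, 4, 6, 7, 8, 13} → SUM(m.goals_against)=20
  3: ids {1, 5, 9, 11} → SUM(m.goals_against)=13

Gear | 11 ; Module | 20 ; Sensor | 13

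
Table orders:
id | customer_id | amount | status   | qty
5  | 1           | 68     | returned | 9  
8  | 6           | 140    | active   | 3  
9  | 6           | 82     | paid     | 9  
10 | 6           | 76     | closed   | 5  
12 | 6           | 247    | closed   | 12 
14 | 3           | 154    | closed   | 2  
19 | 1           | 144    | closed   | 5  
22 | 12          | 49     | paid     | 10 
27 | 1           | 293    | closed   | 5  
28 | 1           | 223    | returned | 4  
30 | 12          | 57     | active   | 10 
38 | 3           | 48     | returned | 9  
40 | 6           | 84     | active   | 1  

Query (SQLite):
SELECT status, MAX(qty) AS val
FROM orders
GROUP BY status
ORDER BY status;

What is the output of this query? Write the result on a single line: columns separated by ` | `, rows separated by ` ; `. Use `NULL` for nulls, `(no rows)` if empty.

active | 10 ; closed | 12 ; paid | 10 ; returned | 9

Partition orders by status; compute MAX(qty) within each group.
  active: ids {8, 30, 40} → MAX(qty)=10
  closed: ids {10, 12, 14, 19, 27} → MAX(qty)=12
  paid: ids {9, 22} → MAX(qty)=10
  returned: ids {5, 28, 38} → MAX(qty)=9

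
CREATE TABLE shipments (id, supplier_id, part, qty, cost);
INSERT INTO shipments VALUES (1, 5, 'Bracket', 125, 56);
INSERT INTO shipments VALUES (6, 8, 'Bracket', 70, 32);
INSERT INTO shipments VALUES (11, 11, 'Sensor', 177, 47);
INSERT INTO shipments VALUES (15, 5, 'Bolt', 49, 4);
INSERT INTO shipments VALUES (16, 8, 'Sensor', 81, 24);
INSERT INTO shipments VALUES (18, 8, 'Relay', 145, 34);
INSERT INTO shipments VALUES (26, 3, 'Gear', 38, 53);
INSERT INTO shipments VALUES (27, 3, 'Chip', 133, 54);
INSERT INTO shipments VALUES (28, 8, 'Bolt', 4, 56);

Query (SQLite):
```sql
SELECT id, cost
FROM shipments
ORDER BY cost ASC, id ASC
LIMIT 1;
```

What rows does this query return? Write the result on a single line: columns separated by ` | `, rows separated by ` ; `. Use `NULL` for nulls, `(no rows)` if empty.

15 | 4

Sort by cost asc, tiebreak id asc: (4, id=15), (24, id=16), (32, id=6), (34, id=18) …. Take first 1.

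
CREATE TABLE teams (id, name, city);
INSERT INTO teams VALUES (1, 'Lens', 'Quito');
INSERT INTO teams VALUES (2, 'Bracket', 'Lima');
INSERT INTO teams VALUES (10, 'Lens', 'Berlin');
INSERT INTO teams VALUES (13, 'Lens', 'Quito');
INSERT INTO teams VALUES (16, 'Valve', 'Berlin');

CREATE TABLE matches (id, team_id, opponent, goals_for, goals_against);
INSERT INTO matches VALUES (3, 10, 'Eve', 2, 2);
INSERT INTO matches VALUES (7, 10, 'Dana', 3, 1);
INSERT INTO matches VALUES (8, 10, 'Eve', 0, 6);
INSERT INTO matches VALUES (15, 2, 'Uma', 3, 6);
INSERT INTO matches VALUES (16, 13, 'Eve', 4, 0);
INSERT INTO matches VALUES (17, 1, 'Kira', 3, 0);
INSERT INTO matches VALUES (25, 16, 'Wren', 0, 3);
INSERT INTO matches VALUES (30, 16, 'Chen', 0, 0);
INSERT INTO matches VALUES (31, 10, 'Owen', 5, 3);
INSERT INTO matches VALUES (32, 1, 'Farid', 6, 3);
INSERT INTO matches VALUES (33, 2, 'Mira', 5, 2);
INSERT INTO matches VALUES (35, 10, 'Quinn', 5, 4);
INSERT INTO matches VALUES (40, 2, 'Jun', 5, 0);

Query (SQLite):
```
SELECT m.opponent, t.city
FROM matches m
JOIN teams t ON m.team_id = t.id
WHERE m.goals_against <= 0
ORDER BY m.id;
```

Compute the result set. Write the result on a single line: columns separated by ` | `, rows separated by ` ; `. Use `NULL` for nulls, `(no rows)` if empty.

Each matches row matches the teams row where team_id = teams.id.
Then keep rows with m.goals_against <= 0.

Eve | Quito ; Kira | Quito ; Chen | Berlin ; Jun | Lima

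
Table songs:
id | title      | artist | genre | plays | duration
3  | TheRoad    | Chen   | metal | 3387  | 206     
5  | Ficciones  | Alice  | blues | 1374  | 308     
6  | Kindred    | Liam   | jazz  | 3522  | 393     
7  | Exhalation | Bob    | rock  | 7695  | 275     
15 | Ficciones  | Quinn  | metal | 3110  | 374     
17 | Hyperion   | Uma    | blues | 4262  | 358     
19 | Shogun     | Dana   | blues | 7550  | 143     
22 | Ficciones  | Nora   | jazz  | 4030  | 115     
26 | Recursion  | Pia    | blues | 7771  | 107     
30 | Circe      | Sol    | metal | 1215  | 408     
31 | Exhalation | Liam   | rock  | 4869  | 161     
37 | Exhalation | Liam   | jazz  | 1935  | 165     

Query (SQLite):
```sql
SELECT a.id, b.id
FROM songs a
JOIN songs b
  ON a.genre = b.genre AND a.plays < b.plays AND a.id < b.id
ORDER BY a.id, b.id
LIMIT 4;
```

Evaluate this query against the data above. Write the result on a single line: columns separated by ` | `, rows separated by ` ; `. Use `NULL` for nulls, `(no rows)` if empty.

5 | 17 ; 5 | 19 ; 5 | 26 ; 6 | 22

Pairs (a,b) with same genre, a.plays < b.plays, a.id < b.id.
genre groups: blues:{5,17,19,26} jazz:{6,22,37} metal:{3,15,30} rock:{7,31}
Ordered by (a.id, b.id); first 4.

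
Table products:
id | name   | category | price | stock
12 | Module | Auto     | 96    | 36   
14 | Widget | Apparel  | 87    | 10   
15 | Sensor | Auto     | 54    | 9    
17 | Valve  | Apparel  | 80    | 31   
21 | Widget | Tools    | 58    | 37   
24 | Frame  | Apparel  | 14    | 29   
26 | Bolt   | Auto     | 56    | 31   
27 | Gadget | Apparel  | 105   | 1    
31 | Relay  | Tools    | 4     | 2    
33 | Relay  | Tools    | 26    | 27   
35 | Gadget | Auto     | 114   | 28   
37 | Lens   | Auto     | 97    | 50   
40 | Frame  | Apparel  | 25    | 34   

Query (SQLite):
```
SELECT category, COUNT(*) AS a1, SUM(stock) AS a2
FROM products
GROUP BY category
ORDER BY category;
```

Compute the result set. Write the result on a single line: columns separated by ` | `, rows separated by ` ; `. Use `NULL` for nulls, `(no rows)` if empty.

Group products by category.
Per group compute: COUNT(*), SUM(stock).
  Apparel: ids {14, 17, 24, 27, 40} → COUNT(*)=5, SUM(stock)=105
  Auto: ids {12, 15, 26, 35, 37} → COUNT(*)=5, SUM(stock)=154
  Tools: ids {21, 31, 33} → COUNT(*)=3, SUM(stock)=66

Apparel | 5 | 105 ; Auto | 5 | 154 ; Tools | 3 | 66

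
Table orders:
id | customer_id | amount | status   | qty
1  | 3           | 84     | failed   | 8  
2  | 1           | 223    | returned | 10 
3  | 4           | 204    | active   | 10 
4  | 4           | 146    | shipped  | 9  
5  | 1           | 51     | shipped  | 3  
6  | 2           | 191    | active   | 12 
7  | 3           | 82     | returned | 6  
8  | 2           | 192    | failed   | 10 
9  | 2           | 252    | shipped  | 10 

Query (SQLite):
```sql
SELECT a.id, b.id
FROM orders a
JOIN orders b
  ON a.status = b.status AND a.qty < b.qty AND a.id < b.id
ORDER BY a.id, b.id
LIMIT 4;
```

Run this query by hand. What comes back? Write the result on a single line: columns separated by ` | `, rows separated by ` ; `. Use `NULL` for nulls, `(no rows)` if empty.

Pairs (a,b) with same status, a.qty < b.qty, a.id < b.id.
status groups: active:{3,6} failed:{1,8} returned:{2,7} shipped:{4,5,9}
Ordered by (a.id, b.id); first 4.

1 | 8 ; 3 | 6 ; 4 | 9 ; 5 | 9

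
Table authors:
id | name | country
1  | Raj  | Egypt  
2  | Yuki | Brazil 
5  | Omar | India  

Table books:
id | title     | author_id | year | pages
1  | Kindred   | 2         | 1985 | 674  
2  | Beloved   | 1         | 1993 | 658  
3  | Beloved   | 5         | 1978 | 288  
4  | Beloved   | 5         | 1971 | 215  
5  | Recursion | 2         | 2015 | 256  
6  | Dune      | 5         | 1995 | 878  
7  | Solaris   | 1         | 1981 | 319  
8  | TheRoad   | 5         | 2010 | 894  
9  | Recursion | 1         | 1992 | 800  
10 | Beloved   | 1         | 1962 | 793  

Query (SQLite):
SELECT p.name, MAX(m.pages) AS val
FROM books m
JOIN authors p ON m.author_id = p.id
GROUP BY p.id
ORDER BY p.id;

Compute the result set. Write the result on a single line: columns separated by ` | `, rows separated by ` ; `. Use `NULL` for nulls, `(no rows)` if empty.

Raj | 800 ; Yuki | 674 ; Omar | 894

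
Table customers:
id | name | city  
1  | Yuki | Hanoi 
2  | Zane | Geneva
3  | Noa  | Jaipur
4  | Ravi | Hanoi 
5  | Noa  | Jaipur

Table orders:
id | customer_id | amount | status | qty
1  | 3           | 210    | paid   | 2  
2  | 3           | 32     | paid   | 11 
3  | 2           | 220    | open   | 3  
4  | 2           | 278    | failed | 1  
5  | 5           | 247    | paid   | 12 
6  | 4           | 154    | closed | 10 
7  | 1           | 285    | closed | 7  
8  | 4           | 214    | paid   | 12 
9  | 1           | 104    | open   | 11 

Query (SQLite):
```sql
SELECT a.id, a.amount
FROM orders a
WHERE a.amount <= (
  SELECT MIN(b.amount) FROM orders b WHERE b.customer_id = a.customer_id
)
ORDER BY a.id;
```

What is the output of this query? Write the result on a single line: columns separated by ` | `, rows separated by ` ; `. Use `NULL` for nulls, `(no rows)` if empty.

2 | 32 ; 3 | 220 ; 5 | 247 ; 6 | 154 ; 9 | 104

For each orders row a, compute MIN(amount) over rows sharing a.customer_id.
Keep row a if a.amount <= that per-group MIN.
  customer_id=1: MIN(amount) = 104
  customer_id=2: MIN(amount) = 220
  customer_id=3: MIN(amount) = 32
  customer_id=4: MIN(amount) = 154
  customer_id=5: MIN(amount) = 247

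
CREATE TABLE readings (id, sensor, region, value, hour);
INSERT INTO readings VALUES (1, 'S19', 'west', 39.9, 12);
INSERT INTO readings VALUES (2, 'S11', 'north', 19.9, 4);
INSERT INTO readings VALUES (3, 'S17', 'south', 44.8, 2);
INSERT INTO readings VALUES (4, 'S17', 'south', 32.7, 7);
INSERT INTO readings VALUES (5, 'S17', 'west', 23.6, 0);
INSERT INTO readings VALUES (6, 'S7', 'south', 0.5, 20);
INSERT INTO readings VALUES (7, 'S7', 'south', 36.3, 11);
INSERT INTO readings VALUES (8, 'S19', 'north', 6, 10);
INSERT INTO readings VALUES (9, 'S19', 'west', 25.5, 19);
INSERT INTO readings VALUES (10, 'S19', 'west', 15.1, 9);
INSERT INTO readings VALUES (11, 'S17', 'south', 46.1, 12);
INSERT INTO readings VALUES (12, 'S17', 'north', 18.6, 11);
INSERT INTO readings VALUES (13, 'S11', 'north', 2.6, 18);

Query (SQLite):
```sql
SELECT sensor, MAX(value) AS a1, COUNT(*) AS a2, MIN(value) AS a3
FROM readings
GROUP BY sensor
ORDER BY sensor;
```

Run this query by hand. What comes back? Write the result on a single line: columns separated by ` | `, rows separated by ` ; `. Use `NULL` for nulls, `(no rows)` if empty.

S11 | 19.9 | 2 | 2.6 ; S17 | 46.1 | 5 | 18.6 ; S19 | 39.9 | 4 | 6 ; S7 | 36.3 | 2 | 0.5

Group readings by sensor.
Per group compute: MAX(value), COUNT(*), MIN(value).
  S11: ids {2, 13} → MAX(value)=19.9, COUNT(*)=2, MIN(value)=2.6
  S17: ids {3, 4, 5, 11, 12} → MAX(value)=46.1, COUNT(*)=5, MIN(value)=18.6
  S19: ids {1, 8, 9, 10} → MAX(value)=39.9, COUNT(*)=4, MIN(value)=6
  S7: ids {6, 7} → MAX(value)=36.3, COUNT(*)=2, MIN(value)=0.5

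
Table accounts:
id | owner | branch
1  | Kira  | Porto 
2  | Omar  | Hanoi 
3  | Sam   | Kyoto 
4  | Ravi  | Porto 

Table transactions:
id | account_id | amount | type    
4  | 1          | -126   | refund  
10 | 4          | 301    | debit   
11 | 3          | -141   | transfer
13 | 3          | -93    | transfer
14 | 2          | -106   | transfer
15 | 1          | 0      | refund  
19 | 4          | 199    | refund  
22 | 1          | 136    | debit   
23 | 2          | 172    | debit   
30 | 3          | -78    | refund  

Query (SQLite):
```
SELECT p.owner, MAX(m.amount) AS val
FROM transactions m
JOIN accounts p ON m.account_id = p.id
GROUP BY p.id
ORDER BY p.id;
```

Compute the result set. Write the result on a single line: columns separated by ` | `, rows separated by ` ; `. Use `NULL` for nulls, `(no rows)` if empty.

Kira | 136 ; Omar | 172 ; Sam | -78 ; Ravi | 301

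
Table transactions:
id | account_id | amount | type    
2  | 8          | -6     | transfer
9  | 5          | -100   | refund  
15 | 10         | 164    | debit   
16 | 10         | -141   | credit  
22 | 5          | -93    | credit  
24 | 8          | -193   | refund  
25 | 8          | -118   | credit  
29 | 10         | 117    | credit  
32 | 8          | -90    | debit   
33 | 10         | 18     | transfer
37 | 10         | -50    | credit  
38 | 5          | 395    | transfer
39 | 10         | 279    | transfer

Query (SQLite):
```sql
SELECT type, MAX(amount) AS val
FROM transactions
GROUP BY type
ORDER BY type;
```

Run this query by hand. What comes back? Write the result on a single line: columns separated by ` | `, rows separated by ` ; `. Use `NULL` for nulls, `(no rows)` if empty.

credit | 117 ; debit | 164 ; refund | -100 ; transfer | 395

Partition transactions by type; compute MAX(amount) within each group.
  credit: ids {16, 22, 25, 29, 37} → MAX(amount)=117
  debit: ids {15, 32} → MAX(amount)=164
  refund: ids {9, 24} → MAX(amount)=-100
  transfer: ids {2, 33, 38, 39} → MAX(amount)=395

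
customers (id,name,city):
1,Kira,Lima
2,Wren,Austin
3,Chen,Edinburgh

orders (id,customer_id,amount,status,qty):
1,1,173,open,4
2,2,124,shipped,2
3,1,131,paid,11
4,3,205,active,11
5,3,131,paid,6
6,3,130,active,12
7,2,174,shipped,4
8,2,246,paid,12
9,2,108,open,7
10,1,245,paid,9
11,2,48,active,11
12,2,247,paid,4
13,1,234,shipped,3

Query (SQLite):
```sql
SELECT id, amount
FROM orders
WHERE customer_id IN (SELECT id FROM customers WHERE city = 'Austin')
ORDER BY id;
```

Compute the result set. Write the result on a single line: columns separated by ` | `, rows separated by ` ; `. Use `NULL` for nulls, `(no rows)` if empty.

2 | 124 ; 7 | 174 ; 8 | 246 ; 9 | 108 ; 11 | 48 ; 12 | 247

Inner query: customers.id where city = 'Austin'.
Outer: keep orders rows whose customer_id is in that set.
Inner query → {2}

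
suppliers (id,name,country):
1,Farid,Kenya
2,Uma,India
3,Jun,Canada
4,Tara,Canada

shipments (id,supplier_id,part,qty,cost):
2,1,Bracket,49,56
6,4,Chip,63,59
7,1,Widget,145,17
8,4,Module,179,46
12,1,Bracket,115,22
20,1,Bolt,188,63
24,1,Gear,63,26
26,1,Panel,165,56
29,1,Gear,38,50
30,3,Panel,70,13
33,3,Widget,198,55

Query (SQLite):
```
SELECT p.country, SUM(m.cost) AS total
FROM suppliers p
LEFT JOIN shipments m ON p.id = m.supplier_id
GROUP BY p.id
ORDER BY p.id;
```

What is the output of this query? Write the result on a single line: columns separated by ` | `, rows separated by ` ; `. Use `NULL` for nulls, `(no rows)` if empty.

Kenya | 290 ; India | NULL ; Canada | 68 ; Canada | 105

LEFT JOIN keeps every suppliers row; unmatched ones get NULL for shipments columns.
Group by suppliers.id and compute SUM(m.cost). SUM over an all-NULL group is NULL.
  1: ids {2, 7, 12, 20, 24, 26, 29} → SUM(m.cost)=290
  2: ids {—} → SUM(m.cost)=NULL
  3: ids {30, 33} → SUM(m.cost)=68
  4: ids {6, 8} → SUM(m.cost)=105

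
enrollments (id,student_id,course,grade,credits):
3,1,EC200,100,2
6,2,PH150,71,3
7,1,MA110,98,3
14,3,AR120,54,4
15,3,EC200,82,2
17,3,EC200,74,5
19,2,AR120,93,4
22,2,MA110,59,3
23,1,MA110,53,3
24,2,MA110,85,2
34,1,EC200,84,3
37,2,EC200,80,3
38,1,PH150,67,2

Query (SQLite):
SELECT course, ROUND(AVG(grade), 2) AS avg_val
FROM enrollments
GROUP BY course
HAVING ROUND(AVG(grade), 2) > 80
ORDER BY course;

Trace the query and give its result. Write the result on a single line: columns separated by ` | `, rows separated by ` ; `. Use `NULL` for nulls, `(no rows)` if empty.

Partition enrollments by course; compute ROUND(AVG(grade), 2) within each group.
HAVING: keep groups where ROUND(AVG(grade), 2) > 80.
  AR120: ids {14, 19} → ROUND(AVG(grade), 2)=73.5
  EC200: ids {3, 15, 17, 34, 37} → ROUND(AVG(grade), 2)=84
  MA110: ids {7, 22, 23, 24} → ROUND(AVG(grade), 2)=73.75
  PH150: ids {6, 38} → ROUND(AVG(grade), 2)=69

EC200 | 84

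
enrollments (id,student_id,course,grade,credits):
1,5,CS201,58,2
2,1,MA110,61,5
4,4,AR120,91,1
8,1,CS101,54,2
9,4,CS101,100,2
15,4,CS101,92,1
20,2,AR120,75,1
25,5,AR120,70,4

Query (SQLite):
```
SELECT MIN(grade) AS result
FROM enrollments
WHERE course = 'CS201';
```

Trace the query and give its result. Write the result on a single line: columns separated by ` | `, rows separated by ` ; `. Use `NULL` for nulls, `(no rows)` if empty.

58

Rows where course='CS201' → grade values: [58].
MIN of non-NULL values = 58.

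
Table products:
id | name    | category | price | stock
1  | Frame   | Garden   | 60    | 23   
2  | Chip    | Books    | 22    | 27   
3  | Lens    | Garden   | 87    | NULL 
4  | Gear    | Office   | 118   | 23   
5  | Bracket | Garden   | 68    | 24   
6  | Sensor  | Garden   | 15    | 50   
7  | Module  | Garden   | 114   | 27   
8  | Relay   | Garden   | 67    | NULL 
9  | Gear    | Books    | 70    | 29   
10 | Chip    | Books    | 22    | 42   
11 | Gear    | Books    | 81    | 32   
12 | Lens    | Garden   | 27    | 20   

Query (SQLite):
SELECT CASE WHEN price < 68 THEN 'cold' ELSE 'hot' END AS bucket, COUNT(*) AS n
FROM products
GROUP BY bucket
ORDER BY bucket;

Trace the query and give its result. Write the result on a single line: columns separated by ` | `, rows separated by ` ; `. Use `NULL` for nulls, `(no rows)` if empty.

cold | 6 ; hot | 6

Bucket rows by price < 68 → 'cold' else 'hot'; count each bucket.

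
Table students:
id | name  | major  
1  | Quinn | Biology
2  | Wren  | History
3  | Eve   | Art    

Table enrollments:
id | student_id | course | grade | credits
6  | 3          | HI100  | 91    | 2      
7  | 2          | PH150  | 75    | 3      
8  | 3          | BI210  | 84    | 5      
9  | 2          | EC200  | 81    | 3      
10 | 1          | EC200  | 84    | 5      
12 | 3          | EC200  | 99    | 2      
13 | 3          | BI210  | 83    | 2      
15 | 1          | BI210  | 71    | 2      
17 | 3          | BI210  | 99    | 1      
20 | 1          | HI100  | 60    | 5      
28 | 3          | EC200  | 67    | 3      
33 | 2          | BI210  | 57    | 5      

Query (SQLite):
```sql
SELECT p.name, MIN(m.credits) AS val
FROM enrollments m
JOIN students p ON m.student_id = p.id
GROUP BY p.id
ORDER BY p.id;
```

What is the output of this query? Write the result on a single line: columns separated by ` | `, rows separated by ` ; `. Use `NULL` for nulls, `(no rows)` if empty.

Quinn | 2 ; Wren | 3 ; Eve | 1

Join each enrollments row to its students via student_id.
Group joined rows by students.id; compute MIN(m.credits) per group.
  1: ids {10, 15, 20} → MIN(m.credits)=2
  2: ids {7, 9, 33} → MIN(m.credits)=3
  3: ids {6, 8, 12, 13, 17, 28} → MIN(m.credits)=1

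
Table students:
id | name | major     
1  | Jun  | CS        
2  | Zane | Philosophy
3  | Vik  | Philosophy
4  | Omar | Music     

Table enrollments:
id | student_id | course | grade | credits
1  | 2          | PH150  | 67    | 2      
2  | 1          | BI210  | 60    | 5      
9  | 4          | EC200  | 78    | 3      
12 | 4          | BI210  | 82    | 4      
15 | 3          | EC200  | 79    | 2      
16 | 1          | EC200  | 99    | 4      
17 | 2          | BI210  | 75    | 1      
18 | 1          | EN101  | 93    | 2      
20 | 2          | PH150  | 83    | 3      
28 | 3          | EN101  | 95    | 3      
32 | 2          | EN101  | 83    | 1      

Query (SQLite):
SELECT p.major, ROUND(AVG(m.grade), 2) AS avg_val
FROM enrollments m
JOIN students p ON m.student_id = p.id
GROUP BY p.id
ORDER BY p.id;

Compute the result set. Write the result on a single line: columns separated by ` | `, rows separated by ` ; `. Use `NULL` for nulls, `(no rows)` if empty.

CS | 84 ; Philosophy | 77 ; Philosophy | 87 ; Music | 80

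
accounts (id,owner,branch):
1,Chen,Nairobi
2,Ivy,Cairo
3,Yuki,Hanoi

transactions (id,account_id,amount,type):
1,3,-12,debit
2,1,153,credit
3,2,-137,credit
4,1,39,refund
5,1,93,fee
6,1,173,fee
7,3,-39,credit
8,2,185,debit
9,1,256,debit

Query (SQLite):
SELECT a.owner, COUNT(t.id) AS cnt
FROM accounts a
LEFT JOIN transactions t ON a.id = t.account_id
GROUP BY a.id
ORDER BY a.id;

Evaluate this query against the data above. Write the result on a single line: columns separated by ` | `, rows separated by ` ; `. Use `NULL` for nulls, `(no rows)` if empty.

LEFT JOIN keeps every accounts row; unmatched ones get NULL for transactions columns.
Group by accounts.id and compute COUNT(t.id). COUNT(col) of an all-NULL group is 0.
  1: ids {2, 4, 5, 6, 9} → COUNT(t.id)=5
  2: ids {3, 8} → COUNT(t.id)=2
  3: ids {1, 7} → COUNT(t.id)=2

Chen | 5 ; Ivy | 2 ; Yuki | 2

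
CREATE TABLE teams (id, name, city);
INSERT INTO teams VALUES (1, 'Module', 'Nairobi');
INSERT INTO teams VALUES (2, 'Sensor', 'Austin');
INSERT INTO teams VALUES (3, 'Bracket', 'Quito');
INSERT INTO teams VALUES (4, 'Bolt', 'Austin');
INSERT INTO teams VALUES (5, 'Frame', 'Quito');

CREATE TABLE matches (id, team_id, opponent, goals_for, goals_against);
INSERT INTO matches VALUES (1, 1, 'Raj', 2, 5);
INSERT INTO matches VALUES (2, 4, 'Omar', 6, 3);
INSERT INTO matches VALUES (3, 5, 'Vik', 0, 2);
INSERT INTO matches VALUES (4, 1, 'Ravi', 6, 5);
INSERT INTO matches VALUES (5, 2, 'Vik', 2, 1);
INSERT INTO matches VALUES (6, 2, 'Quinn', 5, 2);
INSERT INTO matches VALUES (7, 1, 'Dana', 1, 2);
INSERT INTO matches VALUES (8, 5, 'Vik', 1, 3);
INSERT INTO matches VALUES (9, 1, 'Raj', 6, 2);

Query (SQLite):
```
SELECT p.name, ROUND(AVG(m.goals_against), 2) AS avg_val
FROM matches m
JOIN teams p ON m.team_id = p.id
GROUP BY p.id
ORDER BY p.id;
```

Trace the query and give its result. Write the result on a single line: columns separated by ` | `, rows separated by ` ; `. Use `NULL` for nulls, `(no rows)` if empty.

Module | 3.5 ; Sensor | 1.5 ; Bolt | 3 ; Frame | 2.5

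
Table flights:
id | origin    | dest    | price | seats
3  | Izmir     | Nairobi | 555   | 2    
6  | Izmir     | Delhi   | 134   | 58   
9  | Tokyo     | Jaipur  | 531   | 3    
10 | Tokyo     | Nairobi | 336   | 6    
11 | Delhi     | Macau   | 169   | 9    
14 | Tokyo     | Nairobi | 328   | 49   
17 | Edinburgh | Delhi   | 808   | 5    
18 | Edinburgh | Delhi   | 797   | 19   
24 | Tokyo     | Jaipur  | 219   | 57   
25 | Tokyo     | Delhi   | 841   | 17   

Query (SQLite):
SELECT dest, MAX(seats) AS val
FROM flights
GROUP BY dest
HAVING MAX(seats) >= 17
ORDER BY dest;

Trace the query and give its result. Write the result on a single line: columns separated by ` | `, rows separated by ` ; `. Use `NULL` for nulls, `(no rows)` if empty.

Delhi | 58 ; Jaipur | 57 ; Nairobi | 49

Partition flights by dest; compute MAX(seats) within each group.
HAVING: keep groups where MAX(seats) >= 17.
  Delhi: ids {6, 17, 18, 25} → MAX(seats)=58
  Jaipur: ids {9, 24} → MAX(seats)=57
  Macau: ids {11} → MAX(seats)=9
  Nairobi: ids {3, 10, 14} → MAX(seats)=49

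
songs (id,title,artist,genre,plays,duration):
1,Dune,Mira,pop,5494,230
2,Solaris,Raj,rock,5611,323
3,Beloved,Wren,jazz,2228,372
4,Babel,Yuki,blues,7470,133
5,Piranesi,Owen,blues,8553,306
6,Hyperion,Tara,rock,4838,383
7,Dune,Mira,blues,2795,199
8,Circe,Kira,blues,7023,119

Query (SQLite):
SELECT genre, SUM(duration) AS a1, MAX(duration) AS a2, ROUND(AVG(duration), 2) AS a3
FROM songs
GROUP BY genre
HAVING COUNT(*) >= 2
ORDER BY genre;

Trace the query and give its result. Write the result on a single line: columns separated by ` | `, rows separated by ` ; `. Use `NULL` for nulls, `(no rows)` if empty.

blues | 757 | 306 | 189.25 ; rock | 706 | 383 | 353

Group songs by genre.
Per group compute: SUM(duration), MAX(duration), ROUND(AVG(duration), 2).
HAVING: drop groups with fewer than 2 rows.
  blues: ids {4, 5, 7, 8} → SUM(duration)=757, MAX(duration)=306, ROUND(AVG(duration), 2)=189.25
  jazz: ids {3} → SUM(duration)=372, MAX(duration)=372, ROUND(AVG(duration), 2)=372
  pop: ids {1} → SUM(duration)=230, MAX(duration)=230, ROUND(AVG(duration), 2)=230
  rock: ids {2, 6} → SUM(duration)=706, MAX(duration)=383, ROUND(AVG(duration), 2)=353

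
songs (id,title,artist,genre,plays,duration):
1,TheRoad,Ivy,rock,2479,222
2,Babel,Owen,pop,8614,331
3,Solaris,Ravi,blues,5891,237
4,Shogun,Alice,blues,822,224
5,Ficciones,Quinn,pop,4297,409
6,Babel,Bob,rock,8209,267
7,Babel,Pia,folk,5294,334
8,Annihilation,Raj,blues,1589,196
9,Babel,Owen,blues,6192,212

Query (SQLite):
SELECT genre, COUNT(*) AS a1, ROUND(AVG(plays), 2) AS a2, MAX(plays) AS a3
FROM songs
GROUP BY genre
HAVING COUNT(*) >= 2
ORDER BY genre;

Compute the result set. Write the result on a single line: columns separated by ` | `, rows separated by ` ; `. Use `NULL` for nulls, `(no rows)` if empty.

Group songs by genre.
Per group compute: COUNT(*), ROUND(AVG(plays), 2), MAX(plays).
HAVING: drop groups with fewer than 2 rows.
  blues: ids {3, 4, 8, 9} → COUNT(*)=4, ROUND(AVG(plays), 2)=3623.5, MAX(plays)=6192
  folk: ids {7} → COUNT(*)=1, ROUND(AVG(plays), 2)=5294, MAX(plays)=5294
  pop: ids {2, 5} → COUNT(*)=2, ROUND(AVG(plays), 2)=6455.5, MAX(plays)=8614
  rock: ids {1, 6} → COUNT(*)=2, ROUND(AVG(plays), 2)=5344, MAX(plays)=8209

blues | 4 | 3623.5 | 6192 ; pop | 2 | 6455.5 | 8614 ; rock | 2 | 5344 | 8209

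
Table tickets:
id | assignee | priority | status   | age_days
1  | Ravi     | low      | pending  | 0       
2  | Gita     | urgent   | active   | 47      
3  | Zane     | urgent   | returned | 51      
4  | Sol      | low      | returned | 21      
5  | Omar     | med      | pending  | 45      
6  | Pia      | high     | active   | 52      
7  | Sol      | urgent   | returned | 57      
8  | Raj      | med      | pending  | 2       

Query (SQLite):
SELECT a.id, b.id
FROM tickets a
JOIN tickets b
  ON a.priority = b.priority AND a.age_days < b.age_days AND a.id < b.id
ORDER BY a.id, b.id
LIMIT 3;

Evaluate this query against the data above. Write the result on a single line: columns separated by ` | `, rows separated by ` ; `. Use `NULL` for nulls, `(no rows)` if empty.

1 | 4 ; 2 | 3 ; 2 | 7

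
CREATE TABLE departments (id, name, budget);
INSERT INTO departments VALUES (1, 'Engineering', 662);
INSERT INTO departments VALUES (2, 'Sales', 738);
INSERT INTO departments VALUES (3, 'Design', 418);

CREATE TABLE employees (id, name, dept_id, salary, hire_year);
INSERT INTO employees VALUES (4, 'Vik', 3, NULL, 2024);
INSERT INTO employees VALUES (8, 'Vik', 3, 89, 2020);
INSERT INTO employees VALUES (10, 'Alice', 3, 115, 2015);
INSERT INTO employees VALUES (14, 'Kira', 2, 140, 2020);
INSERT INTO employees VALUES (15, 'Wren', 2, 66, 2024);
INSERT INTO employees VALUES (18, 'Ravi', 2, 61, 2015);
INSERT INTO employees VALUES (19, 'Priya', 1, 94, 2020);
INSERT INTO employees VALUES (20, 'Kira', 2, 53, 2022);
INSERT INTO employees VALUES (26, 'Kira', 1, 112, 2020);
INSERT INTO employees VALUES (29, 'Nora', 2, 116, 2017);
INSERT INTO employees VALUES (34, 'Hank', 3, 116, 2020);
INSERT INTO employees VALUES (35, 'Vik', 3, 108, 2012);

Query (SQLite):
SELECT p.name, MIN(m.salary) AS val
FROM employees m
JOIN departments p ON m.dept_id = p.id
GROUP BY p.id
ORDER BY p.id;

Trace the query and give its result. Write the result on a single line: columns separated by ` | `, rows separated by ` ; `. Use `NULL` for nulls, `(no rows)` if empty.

Join each employees row to its departments via dept_id.
Group joined rows by departments.id; compute MIN(m.salary) per group.
  1: ids {19, 26} → MIN(m.salary)=94
  2: ids {14, 15, 18, 20, 29} → MIN(m.salary)=53
  3: ids {4, 8, 10, 34, 35} → MIN(m.salary)=89

Engineering | 94 ; Sales | 53 ; Design | 89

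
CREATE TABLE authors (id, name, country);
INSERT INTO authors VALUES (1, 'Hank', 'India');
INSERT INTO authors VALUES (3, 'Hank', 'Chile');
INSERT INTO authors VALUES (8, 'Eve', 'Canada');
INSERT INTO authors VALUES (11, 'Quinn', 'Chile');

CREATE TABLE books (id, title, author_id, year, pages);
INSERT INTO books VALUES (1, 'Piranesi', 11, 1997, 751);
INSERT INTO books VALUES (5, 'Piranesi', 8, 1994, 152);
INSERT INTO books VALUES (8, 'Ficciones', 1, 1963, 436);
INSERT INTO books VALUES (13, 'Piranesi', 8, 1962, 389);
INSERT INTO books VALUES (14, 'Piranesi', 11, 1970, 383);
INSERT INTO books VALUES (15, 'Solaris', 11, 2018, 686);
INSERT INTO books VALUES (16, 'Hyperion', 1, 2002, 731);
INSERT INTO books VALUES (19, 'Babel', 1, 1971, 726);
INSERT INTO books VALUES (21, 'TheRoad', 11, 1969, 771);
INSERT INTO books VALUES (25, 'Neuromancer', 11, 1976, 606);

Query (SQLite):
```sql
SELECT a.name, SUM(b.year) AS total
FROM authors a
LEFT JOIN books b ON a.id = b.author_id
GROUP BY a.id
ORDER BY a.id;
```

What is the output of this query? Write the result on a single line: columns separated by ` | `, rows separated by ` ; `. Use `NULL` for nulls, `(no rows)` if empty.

LEFT JOIN keeps every authors row; unmatched ones get NULL for books columns.
Group by authors.id and compute SUM(b.year). SUM over an all-NULL group is NULL.
  1: ids {8, 16, 19} → SUM(b.year)=5936
  3: ids {—} → SUM(b.year)=NULL
  8: ids {5, 13} → SUM(b.year)=3956
  11: ids {1, 14, 15, 21, 25} → SUM(b.year)=9930

Hank | 5936 ; Hank | NULL ; Eve | 3956 ; Quinn | 9930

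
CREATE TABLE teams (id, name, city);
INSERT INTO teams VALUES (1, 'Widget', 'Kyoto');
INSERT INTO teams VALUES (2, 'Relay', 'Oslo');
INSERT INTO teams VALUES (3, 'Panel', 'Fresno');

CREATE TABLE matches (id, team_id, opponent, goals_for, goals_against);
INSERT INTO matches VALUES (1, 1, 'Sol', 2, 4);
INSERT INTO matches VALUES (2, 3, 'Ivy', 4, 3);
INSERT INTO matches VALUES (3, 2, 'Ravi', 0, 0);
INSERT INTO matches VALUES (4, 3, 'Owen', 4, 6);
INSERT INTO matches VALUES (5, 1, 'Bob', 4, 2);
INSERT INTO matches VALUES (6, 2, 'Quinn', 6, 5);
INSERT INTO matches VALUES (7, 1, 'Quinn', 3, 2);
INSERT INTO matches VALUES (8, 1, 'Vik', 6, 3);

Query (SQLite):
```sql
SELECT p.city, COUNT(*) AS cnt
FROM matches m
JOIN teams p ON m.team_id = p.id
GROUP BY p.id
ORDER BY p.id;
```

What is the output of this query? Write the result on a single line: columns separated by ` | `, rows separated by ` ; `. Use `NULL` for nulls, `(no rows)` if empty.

Kyoto | 4 ; Oslo | 2 ; Fresno | 2

Join each matches row to its teams via team_id.
Group joined rows by teams.id; compute COUNT(*) per group.
  1: ids {1, 5, 7, 8} → COUNT(*)=4
  2: ids {3, 6} → COUNT(*)=2
  3: ids {2, 4} → COUNT(*)=2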